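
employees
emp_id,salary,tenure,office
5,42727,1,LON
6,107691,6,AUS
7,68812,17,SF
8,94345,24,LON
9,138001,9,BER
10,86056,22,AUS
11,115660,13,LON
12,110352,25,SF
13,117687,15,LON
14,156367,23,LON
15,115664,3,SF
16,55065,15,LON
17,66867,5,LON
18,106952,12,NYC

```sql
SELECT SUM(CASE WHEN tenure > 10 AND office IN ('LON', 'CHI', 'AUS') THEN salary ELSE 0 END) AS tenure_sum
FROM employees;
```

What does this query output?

emp_id=5: ✗
emp_id=6: ✗
emp_id=7: ✗
emp_id=8: ✓ → 94345
emp_id=9: ✗
emp_id=10: ✓ → 86056
emp_id=11: ✓ → 115660
emp_id=12: ✗
emp_id=13: ✓ → 117687
emp_id=14: ✓ → 156367
emp_id=15: ✗
emp_id=16: ✓ → 55065
emp_id=17: ✗
emp_id=18: ✗
tenure_sum = 94345 + 86056 + 115660 + 117687 + 156367 + 55065 = 625180

625180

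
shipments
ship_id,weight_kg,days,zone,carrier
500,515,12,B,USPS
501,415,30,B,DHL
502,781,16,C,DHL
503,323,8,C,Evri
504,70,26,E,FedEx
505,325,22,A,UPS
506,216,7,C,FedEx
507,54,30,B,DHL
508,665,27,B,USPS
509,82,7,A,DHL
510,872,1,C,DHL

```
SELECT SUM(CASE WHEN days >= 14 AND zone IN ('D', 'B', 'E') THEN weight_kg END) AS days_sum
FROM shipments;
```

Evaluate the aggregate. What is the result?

1204

ship_id=500: ✗
ship_id=501: ✓ → 415
ship_id=502: ✗
ship_id=503: ✗
ship_id=504: ✓ → 70
ship_id=505: ✗
ship_id=506: ✗
ship_id=507: ✓ → 54
ship_id=508: ✓ → 665
ship_id=509: ✗
ship_id=510: ✗
days_sum = 415 + 70 + 54 + 665 = 1204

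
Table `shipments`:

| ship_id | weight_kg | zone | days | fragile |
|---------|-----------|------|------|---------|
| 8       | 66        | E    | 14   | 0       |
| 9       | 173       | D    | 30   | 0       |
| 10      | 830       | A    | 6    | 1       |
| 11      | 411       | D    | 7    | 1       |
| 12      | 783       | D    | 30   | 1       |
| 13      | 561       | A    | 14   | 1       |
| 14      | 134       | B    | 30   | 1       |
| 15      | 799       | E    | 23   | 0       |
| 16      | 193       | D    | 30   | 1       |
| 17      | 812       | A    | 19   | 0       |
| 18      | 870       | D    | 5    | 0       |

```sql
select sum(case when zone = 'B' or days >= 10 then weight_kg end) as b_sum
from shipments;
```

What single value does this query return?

3521

ship_id=8: ✓ → 66
ship_id=9: ✓ → 173
ship_id=10: ✗
ship_id=11: ✗
ship_id=12: ✓ → 783
ship_id=13: ✓ → 561
ship_id=14: ✓ → 134
ship_id=15: ✓ → 799
ship_id=16: ✓ → 193
ship_id=17: ✓ → 812
ship_id=18: ✗
b_sum = 66 + 173 + 783 + 561 + 134 + 799 + 193 + 812 = 3521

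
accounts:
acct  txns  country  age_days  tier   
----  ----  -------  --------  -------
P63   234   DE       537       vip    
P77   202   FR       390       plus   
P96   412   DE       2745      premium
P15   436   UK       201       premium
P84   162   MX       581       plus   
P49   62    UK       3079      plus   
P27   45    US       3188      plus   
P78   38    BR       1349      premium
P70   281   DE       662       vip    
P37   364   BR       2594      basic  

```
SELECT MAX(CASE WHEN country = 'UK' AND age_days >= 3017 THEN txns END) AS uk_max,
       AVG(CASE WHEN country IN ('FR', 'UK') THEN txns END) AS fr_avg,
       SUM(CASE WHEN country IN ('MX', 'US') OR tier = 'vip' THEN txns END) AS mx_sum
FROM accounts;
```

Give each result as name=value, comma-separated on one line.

uk_max=62, fr_avg=233.3333333333, mx_sum=722

[uk_max: country = 'UK' AND age_days >= 3017]
acct=P63: ✗
acct=P77: ✗
acct=P96: ✗
acct=P15: ✗
acct=P84: ✗
acct=P49: ✓ → 62
acct=P27: ✗
acct=P78: ✗
acct=P70: ✗
acct=P37: ✗
uk_max = MAX(62) = 62
—
[fr_avg: country IN ('FR', 'UK')]
acct=P63: ✗
acct=P77: ✓ → 202
acct=P96: ✗
acct=P15: ✓ → 436
acct=P84: ✗
acct=P49: ✓ → 62
acct=P27: ✗
acct=P78: ✗
acct=P70: ✗
acct=P37: ✗
fr_avg = (202 + 436 + 62) / 3 = 233.3333333333
—
[mx_sum: country IN ('MX', 'US') OR tier = 'vip']
acct=P63: ✓ → 234
acct=P77: ✗
acct=P96: ✗
acct=P15: ✗
acct=P84: ✓ → 162
acct=P49: ✗
acct=P27: ✓ → 45
acct=P78: ✗
acct=P70: ✓ → 281
acct=P37: ✗
mx_sum = 234 + 162 + 45 + 281 = 722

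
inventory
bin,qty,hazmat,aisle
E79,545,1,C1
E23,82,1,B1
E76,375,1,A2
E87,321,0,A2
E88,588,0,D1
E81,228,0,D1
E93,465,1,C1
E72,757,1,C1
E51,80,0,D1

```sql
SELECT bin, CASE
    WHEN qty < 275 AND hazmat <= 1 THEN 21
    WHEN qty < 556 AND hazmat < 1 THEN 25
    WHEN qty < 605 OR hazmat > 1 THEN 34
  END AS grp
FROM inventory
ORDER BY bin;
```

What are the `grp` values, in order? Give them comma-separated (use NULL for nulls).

21, 21, NULL, 34, 34, 21, 25, 34, 34

bin=E23: qty < 275 AND hazmat <= 1 → 21
bin=E51: qty < 275 AND hazmat <= 1 → 21
bin=E72: (no match → NULL) → NULL
bin=E76: qty < 605 OR hazmat > 1 → 34
bin=E79: qty < 605 OR hazmat > 1 → 34
bin=E81: qty < 275 AND hazmat <= 1 → 21
bin=E87: qty < 556 AND hazmat < 1 → 25
bin=E88: qty < 605 OR hazmat > 1 → 34
bin=E93: qty < 605 OR hazmat > 1 → 34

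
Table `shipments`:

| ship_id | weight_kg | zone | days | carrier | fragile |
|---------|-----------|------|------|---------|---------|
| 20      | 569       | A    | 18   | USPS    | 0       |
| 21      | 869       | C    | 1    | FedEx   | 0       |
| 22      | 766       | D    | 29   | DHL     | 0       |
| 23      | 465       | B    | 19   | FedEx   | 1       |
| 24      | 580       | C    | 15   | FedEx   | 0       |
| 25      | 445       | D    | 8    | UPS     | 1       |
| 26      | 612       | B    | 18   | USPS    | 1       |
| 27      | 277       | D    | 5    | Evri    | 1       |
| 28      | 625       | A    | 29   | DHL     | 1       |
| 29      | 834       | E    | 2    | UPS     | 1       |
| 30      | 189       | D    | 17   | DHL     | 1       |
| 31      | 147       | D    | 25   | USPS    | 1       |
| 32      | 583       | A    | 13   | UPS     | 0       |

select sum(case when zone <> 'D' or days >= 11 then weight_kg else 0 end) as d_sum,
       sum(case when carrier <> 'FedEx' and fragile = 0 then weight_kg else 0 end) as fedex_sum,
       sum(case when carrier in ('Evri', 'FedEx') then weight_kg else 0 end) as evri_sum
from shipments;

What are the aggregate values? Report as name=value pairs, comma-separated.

d_sum=6239, fedex_sum=1918, evri_sum=2191

[d_sum: zone <> 'D' or days >= 11]
ship_id=20: ✓ → 569
ship_id=21: ✓ → 869
ship_id=22: ✓ → 766
ship_id=23: ✓ → 465
ship_id=24: ✓ → 580
ship_id=25: ✗
ship_id=26: ✓ → 612
ship_id=27: ✗
ship_id=28: ✓ → 625
ship_id=29: ✓ → 834
ship_id=30: ✓ → 189
ship_id=31: ✓ → 147
ship_id=32: ✓ → 583
d_sum = 569 + 869 + 766 + 465 + 580 + 612 + 625 + 834 + 189 + 147 + 583 = 6239
—
[fedex_sum: carrier <> 'FedEx' and fragile = 0]
ship_id=20: ✓ → 569
ship_id=21: ✗
ship_id=22: ✓ → 766
ship_id=23: ✗
ship_id=24: ✗
ship_id=25: ✗
ship_id=26: ✗
ship_id=27: ✗
ship_id=28: ✗
ship_id=29: ✗
ship_id=30: ✗
ship_id=31: ✗
ship_id=32: ✓ → 583
fedex_sum = 569 + 766 + 583 = 1918
—
[evri_sum: carrier in ('Evri', 'FedEx')]
ship_id=20: ✗
ship_id=21: ✓ → 869
ship_id=22: ✗
ship_id=23: ✓ → 465
ship_id=24: ✓ → 580
ship_id=25: ✗
ship_id=26: ✗
ship_id=27: ✓ → 277
ship_id=28: ✗
ship_id=29: ✗
ship_id=30: ✗
ship_id=31: ✗
ship_id=32: ✗
evri_sum = 869 + 465 + 580 + 277 = 2191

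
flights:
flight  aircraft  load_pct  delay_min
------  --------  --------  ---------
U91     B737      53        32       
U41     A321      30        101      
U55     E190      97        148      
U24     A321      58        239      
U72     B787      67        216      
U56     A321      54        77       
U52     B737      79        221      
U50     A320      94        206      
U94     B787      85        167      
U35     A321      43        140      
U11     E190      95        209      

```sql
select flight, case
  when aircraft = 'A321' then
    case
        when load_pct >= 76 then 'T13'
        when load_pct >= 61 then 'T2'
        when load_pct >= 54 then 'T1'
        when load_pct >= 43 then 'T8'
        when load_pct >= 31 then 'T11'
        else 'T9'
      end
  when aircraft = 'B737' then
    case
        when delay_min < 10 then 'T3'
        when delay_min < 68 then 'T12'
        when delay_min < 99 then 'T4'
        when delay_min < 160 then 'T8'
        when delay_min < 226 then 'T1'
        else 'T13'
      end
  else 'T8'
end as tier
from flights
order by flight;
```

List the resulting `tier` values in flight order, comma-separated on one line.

flight=U11: aircraft='E190' → outer ELSE → T8
flight=U24: aircraft='A321' → inner[load_pct >= 54] → T1
flight=U35: aircraft='A321' → inner[load_pct >= 43] → T8
flight=U41: aircraft='A321' → inner[ELSE] → T9
flight=U50: aircraft='A320' → outer ELSE → T8
flight=U52: aircraft='B737' → inner[delay_min < 226] → T1
flight=U55: aircraft='E190' → outer ELSE → T8
flight=U56: aircraft='A321' → inner[load_pct >= 54] → T1
flight=U72: aircraft='B787' → outer ELSE → T8
flight=U91: aircraft='B737' → inner[delay_min < 68] → T12
flight=U94: aircraft='B787' → outer ELSE → T8

T8, T1, T8, T9, T8, T1, T8, T1, T8, T12, T8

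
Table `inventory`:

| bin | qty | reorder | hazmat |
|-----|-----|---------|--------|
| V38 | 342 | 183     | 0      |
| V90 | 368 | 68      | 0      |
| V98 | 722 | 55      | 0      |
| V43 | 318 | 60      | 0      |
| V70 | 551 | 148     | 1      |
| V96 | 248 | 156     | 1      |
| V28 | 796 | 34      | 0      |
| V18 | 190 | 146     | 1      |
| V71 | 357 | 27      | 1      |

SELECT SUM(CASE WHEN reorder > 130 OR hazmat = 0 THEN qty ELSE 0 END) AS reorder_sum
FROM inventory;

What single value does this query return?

bin=V38: ✓ → 342
bin=V90: ✓ → 368
bin=V98: ✓ → 722
bin=V43: ✓ → 318
bin=V70: ✓ → 551
bin=V96: ✓ → 248
bin=V28: ✓ → 796
bin=V18: ✓ → 190
bin=V71: ✗
reorder_sum = 342 + 368 + 722 + 318 + 551 + 248 + 796 + 190 = 3535

3535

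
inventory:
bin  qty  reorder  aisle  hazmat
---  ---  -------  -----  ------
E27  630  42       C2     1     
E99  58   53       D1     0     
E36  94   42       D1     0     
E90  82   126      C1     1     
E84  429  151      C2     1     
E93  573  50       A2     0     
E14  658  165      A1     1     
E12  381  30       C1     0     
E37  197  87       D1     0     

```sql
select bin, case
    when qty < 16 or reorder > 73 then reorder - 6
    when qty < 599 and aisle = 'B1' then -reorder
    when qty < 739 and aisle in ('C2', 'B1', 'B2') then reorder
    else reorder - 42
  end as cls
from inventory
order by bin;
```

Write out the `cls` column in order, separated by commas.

bin=E12: ELSE → -12
bin=E14: qty < 16 or reorder > 73 → 159
bin=E27: qty < 739 and aisle in ('C2', 'B1', 'B2') → 42
bin=E36: ELSE → 0
bin=E37: qty < 16 or reorder > 73 → 81
bin=E84: qty < 16 or reorder > 73 → 145
bin=E90: qty < 16 or reorder > 73 → 120
bin=E93: ELSE → 8
bin=E99: ELSE → 11

-12, 159, 42, 0, 81, 145, 120, 8, 11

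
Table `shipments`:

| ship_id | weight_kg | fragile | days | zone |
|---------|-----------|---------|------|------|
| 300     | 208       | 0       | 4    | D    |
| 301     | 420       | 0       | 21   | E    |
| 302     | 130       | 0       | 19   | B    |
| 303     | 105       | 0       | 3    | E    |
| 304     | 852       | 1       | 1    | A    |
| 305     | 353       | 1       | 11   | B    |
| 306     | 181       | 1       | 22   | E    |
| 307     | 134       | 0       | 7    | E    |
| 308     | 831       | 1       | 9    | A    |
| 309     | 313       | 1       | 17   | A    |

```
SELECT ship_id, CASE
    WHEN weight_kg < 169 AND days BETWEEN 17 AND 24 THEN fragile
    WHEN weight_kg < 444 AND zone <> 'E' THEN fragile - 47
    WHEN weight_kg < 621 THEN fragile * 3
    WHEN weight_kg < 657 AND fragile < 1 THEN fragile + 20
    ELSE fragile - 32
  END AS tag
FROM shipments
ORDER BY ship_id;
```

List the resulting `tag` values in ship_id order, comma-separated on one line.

ship_id=300: weight_kg < 444 AND zone <> 'E' → -47
ship_id=301: weight_kg < 621 → 0
ship_id=302: weight_kg < 169 AND days BETWEEN 17 AND 24 → 0
ship_id=303: weight_kg < 621 → 0
ship_id=304: ELSE → -31
ship_id=305: weight_kg < 444 AND zone <> 'E' → -46
ship_id=306: weight_kg < 621 → 3
ship_id=307: weight_kg < 621 → 0
ship_id=308: ELSE → -31
ship_id=309: weight_kg < 444 AND zone <> 'E' → -46

-47, 0, 0, 0, -31, -46, 3, 0, -31, -46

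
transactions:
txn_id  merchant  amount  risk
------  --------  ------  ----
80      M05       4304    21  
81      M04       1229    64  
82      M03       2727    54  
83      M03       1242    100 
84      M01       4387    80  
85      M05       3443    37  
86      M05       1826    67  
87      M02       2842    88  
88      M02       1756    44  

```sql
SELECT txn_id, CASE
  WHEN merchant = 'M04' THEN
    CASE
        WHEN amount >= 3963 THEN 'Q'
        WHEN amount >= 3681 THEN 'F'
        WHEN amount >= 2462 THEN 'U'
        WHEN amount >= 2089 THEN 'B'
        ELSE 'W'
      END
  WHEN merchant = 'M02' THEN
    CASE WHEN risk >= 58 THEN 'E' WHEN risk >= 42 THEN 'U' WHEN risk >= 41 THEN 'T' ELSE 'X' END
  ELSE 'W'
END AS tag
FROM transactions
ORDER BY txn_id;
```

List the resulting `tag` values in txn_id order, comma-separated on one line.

W, W, W, W, W, W, W, E, U

txn_id=80: merchant='M05' → outer ELSE → W
txn_id=81: merchant='M04' → inner[ELSE] → W
txn_id=82: merchant='M03' → outer ELSE → W
txn_id=83: merchant='M03' → outer ELSE → W
txn_id=84: merchant='M01' → outer ELSE → W
txn_id=85: merchant='M05' → outer ELSE → W
txn_id=86: merchant='M05' → outer ELSE → W
txn_id=87: merchant='M02' → inner[risk >= 58] → E
txn_id=88: merchant='M02' → inner[risk >= 42] → U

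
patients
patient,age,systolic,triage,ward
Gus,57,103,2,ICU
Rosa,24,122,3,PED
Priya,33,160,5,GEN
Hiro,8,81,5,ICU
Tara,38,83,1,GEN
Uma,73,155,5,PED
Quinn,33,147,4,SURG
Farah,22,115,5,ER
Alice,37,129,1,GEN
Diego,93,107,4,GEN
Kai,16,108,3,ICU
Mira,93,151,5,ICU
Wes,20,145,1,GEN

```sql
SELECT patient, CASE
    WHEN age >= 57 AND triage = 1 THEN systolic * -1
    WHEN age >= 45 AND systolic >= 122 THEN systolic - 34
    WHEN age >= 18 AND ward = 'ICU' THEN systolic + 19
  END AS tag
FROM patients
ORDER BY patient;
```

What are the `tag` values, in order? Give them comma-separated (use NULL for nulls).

NULL, NULL, NULL, 122, NULL, NULL, 117, NULL, NULL, NULL, NULL, 121, NULL

patient=Alice: (no match → NULL) → NULL
patient=Diego: (no match → NULL) → NULL
patient=Farah: (no match → NULL) → NULL
patient=Gus: age >= 18 AND ward = 'ICU' → 122
patient=Hiro: (no match → NULL) → NULL
patient=Kai: (no match → NULL) → NULL
patient=Mira: age >= 45 AND systolic >= 122 → 117
patient=Priya: (no match → NULL) → NULL
patient=Quinn: (no match → NULL) → NULL
patient=Rosa: (no match → NULL) → NULL
patient=Tara: (no match → NULL) → NULL
patient=Uma: age >= 45 AND systolic >= 122 → 121
patient=Wes: (no match → NULL) → NULL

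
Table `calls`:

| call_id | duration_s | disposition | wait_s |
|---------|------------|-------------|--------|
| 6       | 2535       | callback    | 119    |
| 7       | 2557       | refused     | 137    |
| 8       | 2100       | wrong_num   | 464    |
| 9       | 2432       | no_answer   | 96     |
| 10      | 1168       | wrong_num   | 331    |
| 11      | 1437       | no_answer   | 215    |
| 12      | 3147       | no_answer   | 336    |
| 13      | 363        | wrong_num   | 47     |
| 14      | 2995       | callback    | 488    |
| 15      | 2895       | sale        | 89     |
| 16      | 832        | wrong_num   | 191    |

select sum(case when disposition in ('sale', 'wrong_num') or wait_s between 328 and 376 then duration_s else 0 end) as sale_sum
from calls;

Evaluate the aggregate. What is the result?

10505

call_id=6: ✗
call_id=7: ✗
call_id=8: ✓ → 2100
call_id=9: ✗
call_id=10: ✓ → 1168
call_id=11: ✗
call_id=12: ✓ → 3147
call_id=13: ✓ → 363
call_id=14: ✗
call_id=15: ✓ → 2895
call_id=16: ✓ → 832
sale_sum = 2100 + 1168 + 3147 + 363 + 2895 + 832 = 10505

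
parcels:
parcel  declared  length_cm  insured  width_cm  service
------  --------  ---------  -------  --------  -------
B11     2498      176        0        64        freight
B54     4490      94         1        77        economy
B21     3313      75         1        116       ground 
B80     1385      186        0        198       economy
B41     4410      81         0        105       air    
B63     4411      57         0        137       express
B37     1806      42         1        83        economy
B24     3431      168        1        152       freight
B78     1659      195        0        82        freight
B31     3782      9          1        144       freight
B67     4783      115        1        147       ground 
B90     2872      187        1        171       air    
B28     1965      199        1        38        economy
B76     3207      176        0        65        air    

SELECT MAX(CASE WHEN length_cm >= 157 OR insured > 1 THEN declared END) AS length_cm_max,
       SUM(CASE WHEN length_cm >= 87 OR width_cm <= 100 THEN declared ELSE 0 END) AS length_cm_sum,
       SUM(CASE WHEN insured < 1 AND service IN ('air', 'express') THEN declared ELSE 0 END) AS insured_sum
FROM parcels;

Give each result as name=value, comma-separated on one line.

length_cm_max=3431, length_cm_sum=28096, insured_sum=12028

[length_cm_max: length_cm >= 157 OR insured > 1]
parcel=B11: ✓ → 2498
parcel=B54: ✗
parcel=B21: ✗
parcel=B80: ✓ → 1385
parcel=B41: ✗
parcel=B63: ✗
parcel=B37: ✗
parcel=B24: ✓ → 3431
parcel=B78: ✓ → 1659
parcel=B31: ✗
parcel=B67: ✗
parcel=B90: ✓ → 2872
parcel=B28: ✓ → 1965
parcel=B76: ✓ → 3207
length_cm_max = MAX(2498, 1385, 3431, 1659, 2872, 1965, 3207) = 3431
—
[length_cm_sum: length_cm >= 87 OR width_cm <= 100]
parcel=B11: ✓ → 2498
parcel=B54: ✓ → 4490
parcel=B21: ✗
parcel=B80: ✓ → 1385
parcel=B41: ✗
parcel=B63: ✗
parcel=B37: ✓ → 1806
parcel=B24: ✓ → 3431
parcel=B78: ✓ → 1659
parcel=B31: ✗
parcel=B67: ✓ → 4783
parcel=B90: ✓ → 2872
parcel=B28: ✓ → 1965
parcel=B76: ✓ → 3207
length_cm_sum = 2498 + 4490 + 1385 + 1806 + 3431 + 1659 + 4783 + 2872 + 1965 + 3207 = 28096
—
[insured_sum: insured < 1 AND service IN ('air', 'express')]
parcel=B11: ✗
parcel=B54: ✗
parcel=B21: ✗
parcel=B80: ✗
parcel=B41: ✓ → 4410
parcel=B63: ✓ → 4411
parcel=B37: ✗
parcel=B24: ✗
parcel=B78: ✗
parcel=B31: ✗
parcel=B67: ✗
parcel=B90: ✗
parcel=B28: ✗
parcel=B76: ✓ → 3207
insured_sum = 4410 + 4411 + 3207 = 12028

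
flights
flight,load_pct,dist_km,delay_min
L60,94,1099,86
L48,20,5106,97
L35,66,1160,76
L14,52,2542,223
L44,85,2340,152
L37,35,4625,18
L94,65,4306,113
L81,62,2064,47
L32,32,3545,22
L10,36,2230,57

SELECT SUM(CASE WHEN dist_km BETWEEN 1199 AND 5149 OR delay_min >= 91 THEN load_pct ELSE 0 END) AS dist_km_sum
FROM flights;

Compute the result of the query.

387

flight=L60: ✗
flight=L48: ✓ → 20
flight=L35: ✗
flight=L14: ✓ → 52
flight=L44: ✓ → 85
flight=L37: ✓ → 35
flight=L94: ✓ → 65
flight=L81: ✓ → 62
flight=L32: ✓ → 32
flight=L10: ✓ → 36
dist_km_sum = 20 + 52 + 85 + 35 + 65 + 62 + 32 + 36 = 387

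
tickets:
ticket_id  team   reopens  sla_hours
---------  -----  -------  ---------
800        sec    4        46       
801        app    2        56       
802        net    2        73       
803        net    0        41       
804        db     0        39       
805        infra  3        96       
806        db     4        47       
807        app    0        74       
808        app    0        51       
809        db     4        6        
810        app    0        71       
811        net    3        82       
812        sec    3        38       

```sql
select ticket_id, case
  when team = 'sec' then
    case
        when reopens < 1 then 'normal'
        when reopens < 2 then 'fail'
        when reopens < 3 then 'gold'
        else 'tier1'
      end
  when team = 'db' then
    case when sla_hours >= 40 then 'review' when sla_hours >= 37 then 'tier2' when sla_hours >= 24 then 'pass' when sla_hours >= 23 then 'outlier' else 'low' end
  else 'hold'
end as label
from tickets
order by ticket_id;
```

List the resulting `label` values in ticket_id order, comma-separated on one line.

tier1, hold, hold, hold, tier2, hold, review, hold, hold, low, hold, hold, tier1

ticket_id=800: team='sec' → inner[ELSE] → tier1
ticket_id=801: team='app' → outer ELSE → hold
ticket_id=802: team='net' → outer ELSE → hold
ticket_id=803: team='net' → outer ELSE → hold
ticket_id=804: team='db' → inner[sla_hours >= 37] → tier2
ticket_id=805: team='infra' → outer ELSE → hold
ticket_id=806: team='db' → inner[sla_hours >= 40] → review
ticket_id=807: team='app' → outer ELSE → hold
ticket_id=808: team='app' → outer ELSE → hold
ticket_id=809: team='db' → inner[ELSE] → low
ticket_id=810: team='app' → outer ELSE → hold
ticket_id=811: team='net' → outer ELSE → hold
ticket_id=812: team='sec' → inner[ELSE] → tier1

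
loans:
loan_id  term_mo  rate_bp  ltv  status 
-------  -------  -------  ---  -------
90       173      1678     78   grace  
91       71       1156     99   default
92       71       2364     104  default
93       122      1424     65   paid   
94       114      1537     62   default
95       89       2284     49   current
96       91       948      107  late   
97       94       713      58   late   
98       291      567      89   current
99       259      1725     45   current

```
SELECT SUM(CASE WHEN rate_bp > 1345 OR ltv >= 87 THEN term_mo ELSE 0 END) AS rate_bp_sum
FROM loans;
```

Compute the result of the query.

loan_id=90: ✓ → 173
loan_id=91: ✓ → 71
loan_id=92: ✓ → 71
loan_id=93: ✓ → 122
loan_id=94: ✓ → 114
loan_id=95: ✓ → 89
loan_id=96: ✓ → 91
loan_id=97: ✗
loan_id=98: ✓ → 291
loan_id=99: ✓ → 259
rate_bp_sum = 173 + 71 + 71 + 122 + 114 + 89 + 91 + 291 + 259 = 1281

1281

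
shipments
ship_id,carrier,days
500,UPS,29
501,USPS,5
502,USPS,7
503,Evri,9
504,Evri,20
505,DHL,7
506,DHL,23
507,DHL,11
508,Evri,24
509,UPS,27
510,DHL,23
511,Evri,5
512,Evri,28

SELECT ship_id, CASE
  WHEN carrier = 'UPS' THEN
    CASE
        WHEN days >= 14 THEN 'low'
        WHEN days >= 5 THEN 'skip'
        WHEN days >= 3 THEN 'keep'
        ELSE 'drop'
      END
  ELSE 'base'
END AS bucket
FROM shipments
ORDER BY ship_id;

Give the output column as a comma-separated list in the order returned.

ship_id=500: carrier='UPS' → inner[days >= 14] → low
ship_id=501: carrier='USPS' → outer ELSE → base
ship_id=502: carrier='USPS' → outer ELSE → base
ship_id=503: carrier='Evri' → outer ELSE → base
ship_id=504: carrier='Evri' → outer ELSE → base
ship_id=505: carrier='DHL' → outer ELSE → base
ship_id=506: carrier='DHL' → outer ELSE → base
ship_id=507: carrier='DHL' → outer ELSE → base
ship_id=508: carrier='Evri' → outer ELSE → base
ship_id=509: carrier='UPS' → inner[days >= 14] → low
ship_id=510: carrier='DHL' → outer ELSE → base
ship_id=511: carrier='Evri' → outer ELSE → base
ship_id=512: carrier='Evri' → outer ELSE → base

low, base, base, base, base, base, base, base, base, low, base, base, base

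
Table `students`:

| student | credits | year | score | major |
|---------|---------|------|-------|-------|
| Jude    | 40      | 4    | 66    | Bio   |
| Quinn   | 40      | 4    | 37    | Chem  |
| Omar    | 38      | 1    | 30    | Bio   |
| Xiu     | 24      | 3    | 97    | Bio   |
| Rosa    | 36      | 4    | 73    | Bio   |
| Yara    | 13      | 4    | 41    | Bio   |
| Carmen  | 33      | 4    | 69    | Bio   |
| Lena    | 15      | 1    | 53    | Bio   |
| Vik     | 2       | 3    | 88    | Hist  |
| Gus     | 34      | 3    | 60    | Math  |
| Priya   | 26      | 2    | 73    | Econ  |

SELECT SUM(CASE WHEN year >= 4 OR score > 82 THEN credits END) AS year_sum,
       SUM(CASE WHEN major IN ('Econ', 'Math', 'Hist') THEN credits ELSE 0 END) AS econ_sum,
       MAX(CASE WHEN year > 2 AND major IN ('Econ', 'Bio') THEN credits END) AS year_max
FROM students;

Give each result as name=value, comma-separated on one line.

year_sum=188, econ_sum=62, year_max=40

[year_sum: year >= 4 OR score > 82]
student=Jude: ✓ → 40
student=Quinn: ✓ → 40
student=Omar: ✗
student=Xiu: ✓ → 24
student=Rosa: ✓ → 36
student=Yara: ✓ → 13
student=Carmen: ✓ → 33
student=Lena: ✗
student=Vik: ✓ → 2
student=Gus: ✗
student=Priya: ✗
year_sum = 40 + 40 + 24 + 36 + 13 + 33 + 2 = 188
—
[econ_sum: major IN ('Econ', 'Math', 'Hist')]
student=Jude: ✗
student=Quinn: ✗
student=Omar: ✗
student=Xiu: ✗
student=Rosa: ✗
student=Yara: ✗
student=Carmen: ✗
student=Lena: ✗
student=Vik: ✓ → 2
student=Gus: ✓ → 34
student=Priya: ✓ → 26
econ_sum = 2 + 34 + 26 = 62
—
[year_max: year > 2 AND major IN ('Econ', 'Bio')]
student=Jude: ✓ → 40
student=Quinn: ✗
student=Omar: ✗
student=Xiu: ✓ → 24
student=Rosa: ✓ → 36
student=Yara: ✓ → 13
student=Carmen: ✓ → 33
student=Lena: ✗
student=Vik: ✗
student=Gus: ✗
student=Priya: ✗
year_max = MAX(40, 24, 36, 13, 33) = 40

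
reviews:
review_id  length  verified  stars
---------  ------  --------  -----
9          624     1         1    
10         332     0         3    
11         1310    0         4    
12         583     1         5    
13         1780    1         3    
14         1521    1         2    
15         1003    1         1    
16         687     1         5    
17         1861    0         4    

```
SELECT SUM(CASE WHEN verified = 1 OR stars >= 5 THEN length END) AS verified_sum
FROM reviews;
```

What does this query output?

review_id=9: ✓ → 624
review_id=10: ✗
review_id=11: ✗
review_id=12: ✓ → 583
review_id=13: ✓ → 1780
review_id=14: ✓ → 1521
review_id=15: ✓ → 1003
review_id=16: ✓ → 687
review_id=17: ✗
verified_sum = 624 + 583 + 1780 + 1521 + 1003 + 687 = 6198

6198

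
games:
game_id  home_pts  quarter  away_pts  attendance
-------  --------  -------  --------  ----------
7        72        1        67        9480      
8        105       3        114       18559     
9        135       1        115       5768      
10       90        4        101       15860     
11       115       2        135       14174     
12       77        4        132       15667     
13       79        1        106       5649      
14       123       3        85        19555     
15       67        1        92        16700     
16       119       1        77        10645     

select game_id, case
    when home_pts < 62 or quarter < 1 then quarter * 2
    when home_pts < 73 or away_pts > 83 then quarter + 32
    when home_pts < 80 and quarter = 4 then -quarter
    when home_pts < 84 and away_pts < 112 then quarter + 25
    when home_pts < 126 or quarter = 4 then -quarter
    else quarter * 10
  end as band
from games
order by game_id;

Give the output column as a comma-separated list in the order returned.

33, 35, 33, 36, 34, 36, 33, 35, 33, -1

game_id=7: home_pts < 73 or away_pts > 83 → 33
game_id=8: home_pts < 73 or away_pts > 83 → 35
game_id=9: home_pts < 73 or away_pts > 83 → 33
game_id=10: home_pts < 73 or away_pts > 83 → 36
game_id=11: home_pts < 73 or away_pts > 83 → 34
game_id=12: home_pts < 73 or away_pts > 83 → 36
game_id=13: home_pts < 73 or away_pts > 83 → 33
game_id=14: home_pts < 73 or away_pts > 83 → 35
game_id=15: home_pts < 73 or away_pts > 83 → 33
game_id=16: home_pts < 126 or quarter = 4 → -1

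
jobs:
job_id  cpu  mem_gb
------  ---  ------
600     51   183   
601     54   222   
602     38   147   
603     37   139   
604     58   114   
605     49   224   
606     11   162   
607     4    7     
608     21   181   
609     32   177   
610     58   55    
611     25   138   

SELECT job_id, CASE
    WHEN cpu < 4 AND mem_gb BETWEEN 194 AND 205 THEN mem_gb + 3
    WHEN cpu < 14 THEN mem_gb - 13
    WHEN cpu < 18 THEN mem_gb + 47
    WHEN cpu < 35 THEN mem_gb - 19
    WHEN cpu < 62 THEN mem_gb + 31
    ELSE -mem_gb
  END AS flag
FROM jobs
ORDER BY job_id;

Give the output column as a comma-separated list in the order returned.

job_id=600: cpu < 62 → 214
job_id=601: cpu < 62 → 253
job_id=602: cpu < 62 → 178
job_id=603: cpu < 62 → 170
job_id=604: cpu < 62 → 145
job_id=605: cpu < 62 → 255
job_id=606: cpu < 14 → 149
job_id=607: cpu < 14 → -6
job_id=608: cpu < 35 → 162
job_id=609: cpu < 35 → 158
job_id=610: cpu < 62 → 86
job_id=611: cpu < 35 → 119

214, 253, 178, 170, 145, 255, 149, -6, 162, 158, 86, 119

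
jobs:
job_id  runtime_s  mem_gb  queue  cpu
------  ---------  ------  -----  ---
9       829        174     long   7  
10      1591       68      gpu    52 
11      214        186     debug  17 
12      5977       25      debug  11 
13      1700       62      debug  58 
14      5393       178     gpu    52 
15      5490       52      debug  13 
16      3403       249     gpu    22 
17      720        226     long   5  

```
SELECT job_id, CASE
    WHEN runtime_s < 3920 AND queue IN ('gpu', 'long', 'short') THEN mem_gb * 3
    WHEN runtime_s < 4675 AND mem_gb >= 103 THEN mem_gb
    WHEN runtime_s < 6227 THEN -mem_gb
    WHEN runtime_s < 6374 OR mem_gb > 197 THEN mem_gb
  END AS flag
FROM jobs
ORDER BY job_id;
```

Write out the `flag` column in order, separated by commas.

522, 204, 186, -25, -62, -178, -52, 747, 678

job_id=9: runtime_s < 3920 AND queue IN ('gpu', 'long', 'short') → 522
job_id=10: runtime_s < 3920 AND queue IN ('gpu', 'long', 'short') → 204
job_id=11: runtime_s < 4675 AND mem_gb >= 103 → 186
job_id=12: runtime_s < 6227 → -25
job_id=13: runtime_s < 6227 → -62
job_id=14: runtime_s < 6227 → -178
job_id=15: runtime_s < 6227 → -52
job_id=16: runtime_s < 3920 AND queue IN ('gpu', 'long', 'short') → 747
job_id=17: runtime_s < 3920 AND queue IN ('gpu', 'long', 'short') → 678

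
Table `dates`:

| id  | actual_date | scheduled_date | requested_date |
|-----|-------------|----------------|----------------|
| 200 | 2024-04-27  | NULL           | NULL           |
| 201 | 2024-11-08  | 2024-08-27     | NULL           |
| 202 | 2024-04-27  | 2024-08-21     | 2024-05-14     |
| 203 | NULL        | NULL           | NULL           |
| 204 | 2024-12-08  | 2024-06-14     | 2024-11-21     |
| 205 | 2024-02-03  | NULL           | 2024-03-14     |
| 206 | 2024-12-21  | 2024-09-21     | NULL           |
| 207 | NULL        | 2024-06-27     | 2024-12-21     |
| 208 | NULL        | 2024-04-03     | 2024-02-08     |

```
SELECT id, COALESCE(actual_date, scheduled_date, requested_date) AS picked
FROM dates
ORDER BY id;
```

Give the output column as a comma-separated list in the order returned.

2024-04-27, 2024-11-08, 2024-04-27, NULL, 2024-12-08, 2024-02-03, 2024-12-21, 2024-06-27, 2024-04-03

id=200: actual_date=2024-04-27 → 2024-04-27
id=201: actual_date=2024-11-08 → 2024-11-08
id=202: actual_date=2024-04-27 → 2024-04-27
id=203: actual_date=NULL, scheduled_date=NULL, requested_date=NULL (all NULL) → NULL
id=204: actual_date=2024-12-08 → 2024-12-08
id=205: actual_date=2024-02-03 → 2024-02-03
id=206: actual_date=2024-12-21 → 2024-12-21
id=207: actual_date=NULL, scheduled_date=2024-06-27 → 2024-06-27
id=208: actual_date=NULL, scheduled_date=2024-04-03 → 2024-04-03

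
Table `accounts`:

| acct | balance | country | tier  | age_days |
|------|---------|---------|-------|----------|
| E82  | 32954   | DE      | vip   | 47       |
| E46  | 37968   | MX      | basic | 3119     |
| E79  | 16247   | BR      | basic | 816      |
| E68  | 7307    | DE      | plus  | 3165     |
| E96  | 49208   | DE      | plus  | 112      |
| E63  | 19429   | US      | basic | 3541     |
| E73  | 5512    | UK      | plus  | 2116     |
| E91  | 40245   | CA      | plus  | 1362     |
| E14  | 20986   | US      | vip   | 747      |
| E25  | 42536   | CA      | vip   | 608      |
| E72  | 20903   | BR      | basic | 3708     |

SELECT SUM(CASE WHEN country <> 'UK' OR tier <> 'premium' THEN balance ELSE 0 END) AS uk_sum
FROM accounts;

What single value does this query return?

acct=E82: ✓ → 32954
acct=E46: ✓ → 37968
acct=E79: ✓ → 16247
acct=E68: ✓ → 7307
acct=E96: ✓ → 49208
acct=E63: ✓ → 19429
acct=E73: ✓ → 5512
acct=E91: ✓ → 40245
acct=E14: ✓ → 20986
acct=E25: ✓ → 42536
acct=E72: ✓ → 20903
uk_sum = 32954 + 37968 + 16247 + 7307 + 49208 + 19429 + 5512 + 40245 + 20986 + 42536 + 20903 = 293295

293295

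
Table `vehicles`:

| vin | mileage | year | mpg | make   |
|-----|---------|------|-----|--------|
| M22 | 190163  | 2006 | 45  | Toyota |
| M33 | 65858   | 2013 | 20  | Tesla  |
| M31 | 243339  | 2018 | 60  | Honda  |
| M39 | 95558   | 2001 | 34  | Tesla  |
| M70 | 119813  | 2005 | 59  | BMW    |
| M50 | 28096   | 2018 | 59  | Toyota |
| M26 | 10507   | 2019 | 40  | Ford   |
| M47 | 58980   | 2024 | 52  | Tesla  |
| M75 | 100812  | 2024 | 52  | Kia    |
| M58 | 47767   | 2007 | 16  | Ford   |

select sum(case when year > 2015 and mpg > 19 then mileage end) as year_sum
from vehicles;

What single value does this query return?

441734

vin=M22: ✗
vin=M33: ✗
vin=M31: ✓ → 243339
vin=M39: ✗
vin=M70: ✗
vin=M50: ✓ → 28096
vin=M26: ✓ → 10507
vin=M47: ✓ → 58980
vin=M75: ✓ → 100812
vin=M58: ✗
year_sum = 243339 + 28096 + 10507 + 58980 + 100812 = 441734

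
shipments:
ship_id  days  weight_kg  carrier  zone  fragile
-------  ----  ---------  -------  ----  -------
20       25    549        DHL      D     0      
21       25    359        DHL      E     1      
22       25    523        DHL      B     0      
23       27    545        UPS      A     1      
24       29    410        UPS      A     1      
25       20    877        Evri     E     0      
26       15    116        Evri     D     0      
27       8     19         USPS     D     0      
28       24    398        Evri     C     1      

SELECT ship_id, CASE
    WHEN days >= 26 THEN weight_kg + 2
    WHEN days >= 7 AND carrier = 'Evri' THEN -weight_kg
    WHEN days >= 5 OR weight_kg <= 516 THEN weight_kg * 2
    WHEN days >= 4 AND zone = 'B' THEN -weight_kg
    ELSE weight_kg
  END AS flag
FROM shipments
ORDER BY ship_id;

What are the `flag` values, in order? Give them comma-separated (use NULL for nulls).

ship_id=20: days >= 5 OR weight_kg <= 516 → 1098
ship_id=21: days >= 5 OR weight_kg <= 516 → 718
ship_id=22: days >= 5 OR weight_kg <= 516 → 1046
ship_id=23: days >= 26 → 547
ship_id=24: days >= 26 → 412
ship_id=25: days >= 7 AND carrier = 'Evri' → -877
ship_id=26: days >= 7 AND carrier = 'Evri' → -116
ship_id=27: days >= 5 OR weight_kg <= 516 → 38
ship_id=28: days >= 7 AND carrier = 'Evri' → -398

1098, 718, 1046, 547, 412, -877, -116, 38, -398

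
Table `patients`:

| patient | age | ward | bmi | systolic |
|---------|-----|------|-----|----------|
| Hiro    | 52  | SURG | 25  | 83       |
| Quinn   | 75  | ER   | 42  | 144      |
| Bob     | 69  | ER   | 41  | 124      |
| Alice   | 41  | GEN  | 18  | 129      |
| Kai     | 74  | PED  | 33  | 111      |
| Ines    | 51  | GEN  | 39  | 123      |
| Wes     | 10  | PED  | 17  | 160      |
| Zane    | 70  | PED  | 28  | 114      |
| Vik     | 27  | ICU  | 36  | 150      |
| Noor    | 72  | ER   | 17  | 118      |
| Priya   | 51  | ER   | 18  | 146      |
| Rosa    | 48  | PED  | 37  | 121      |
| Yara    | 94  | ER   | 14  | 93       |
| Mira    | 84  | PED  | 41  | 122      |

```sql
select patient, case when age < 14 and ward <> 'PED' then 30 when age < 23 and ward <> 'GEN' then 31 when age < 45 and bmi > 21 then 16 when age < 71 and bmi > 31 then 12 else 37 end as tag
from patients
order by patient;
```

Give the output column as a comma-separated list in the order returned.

37, 12, 37, 12, 37, 37, 37, 37, 37, 12, 16, 31, 37, 37

patient=Alice: ELSE → 37
patient=Bob: age < 71 and bmi > 31 → 12
patient=Hiro: ELSE → 37
patient=Ines: age < 71 and bmi > 31 → 12
patient=Kai: ELSE → 37
patient=Mira: ELSE → 37
patient=Noor: ELSE → 37
patient=Priya: ELSE → 37
patient=Quinn: ELSE → 37
patient=Rosa: age < 71 and bmi > 31 → 12
patient=Vik: age < 45 and bmi > 21 → 16
patient=Wes: age < 23 and ward <> 'GEN' → 31
patient=Yara: ELSE → 37
patient=Zane: ELSE → 37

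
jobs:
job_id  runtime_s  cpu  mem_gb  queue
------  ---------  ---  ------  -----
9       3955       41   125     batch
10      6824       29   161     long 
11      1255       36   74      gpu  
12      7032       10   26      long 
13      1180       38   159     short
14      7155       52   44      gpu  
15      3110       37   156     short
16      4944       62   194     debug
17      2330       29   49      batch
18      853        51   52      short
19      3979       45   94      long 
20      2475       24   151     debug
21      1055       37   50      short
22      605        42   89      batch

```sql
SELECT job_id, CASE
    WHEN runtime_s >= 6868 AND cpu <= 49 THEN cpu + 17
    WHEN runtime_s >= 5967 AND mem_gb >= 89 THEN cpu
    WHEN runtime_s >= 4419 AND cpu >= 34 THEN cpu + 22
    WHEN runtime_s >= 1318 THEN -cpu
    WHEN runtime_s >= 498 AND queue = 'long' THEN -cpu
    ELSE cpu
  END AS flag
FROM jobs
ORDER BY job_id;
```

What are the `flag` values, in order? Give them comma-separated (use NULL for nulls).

job_id=9: runtime_s >= 1318 → -41
job_id=10: runtime_s >= 5967 AND mem_gb >= 89 → 29
job_id=11: ELSE → 36
job_id=12: runtime_s >= 6868 AND cpu <= 49 → 27
job_id=13: ELSE → 38
job_id=14: runtime_s >= 4419 AND cpu >= 34 → 74
job_id=15: runtime_s >= 1318 → -37
job_id=16: runtime_s >= 4419 AND cpu >= 34 → 84
job_id=17: runtime_s >= 1318 → -29
job_id=18: ELSE → 51
job_id=19: runtime_s >= 1318 → -45
job_id=20: runtime_s >= 1318 → -24
job_id=21: ELSE → 37
job_id=22: ELSE → 42

-41, 29, 36, 27, 38, 74, -37, 84, -29, 51, -45, -24, 37, 42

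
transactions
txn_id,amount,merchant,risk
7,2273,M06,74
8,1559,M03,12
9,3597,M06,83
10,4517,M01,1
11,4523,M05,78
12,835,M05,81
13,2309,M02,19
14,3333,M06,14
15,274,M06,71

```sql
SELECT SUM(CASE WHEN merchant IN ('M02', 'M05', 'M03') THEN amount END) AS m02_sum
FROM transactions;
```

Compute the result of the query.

9226

txn_id=7: ✗
txn_id=8: ✓ → 1559
txn_id=9: ✗
txn_id=10: ✗
txn_id=11: ✓ → 4523
txn_id=12: ✓ → 835
txn_id=13: ✓ → 2309
txn_id=14: ✗
txn_id=15: ✗
m02_sum = 1559 + 4523 + 835 + 2309 = 9226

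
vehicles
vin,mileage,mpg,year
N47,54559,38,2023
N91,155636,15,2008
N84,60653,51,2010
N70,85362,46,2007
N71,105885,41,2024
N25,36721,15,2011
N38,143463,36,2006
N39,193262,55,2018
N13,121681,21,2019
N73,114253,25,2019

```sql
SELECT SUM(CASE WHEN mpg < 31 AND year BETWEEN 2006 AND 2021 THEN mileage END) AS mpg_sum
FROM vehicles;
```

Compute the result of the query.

428291

vin=N47: ✗
vin=N91: ✓ → 155636
vin=N84: ✗
vin=N70: ✗
vin=N71: ✗
vin=N25: ✓ → 36721
vin=N38: ✗
vin=N39: ✗
vin=N13: ✓ → 121681
vin=N73: ✓ → 114253
mpg_sum = 155636 + 36721 + 121681 + 114253 = 428291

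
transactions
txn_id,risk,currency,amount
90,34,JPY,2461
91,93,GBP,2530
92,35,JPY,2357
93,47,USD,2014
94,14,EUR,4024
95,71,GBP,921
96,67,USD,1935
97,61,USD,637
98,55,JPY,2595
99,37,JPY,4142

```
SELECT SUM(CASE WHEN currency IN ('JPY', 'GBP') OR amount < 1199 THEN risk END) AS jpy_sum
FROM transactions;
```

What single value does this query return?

txn_id=90: ✓ → 34
txn_id=91: ✓ → 93
txn_id=92: ✓ → 35
txn_id=93: ✗
txn_id=94: ✗
txn_id=95: ✓ → 71
txn_id=96: ✗
txn_id=97: ✓ → 61
txn_id=98: ✓ → 55
txn_id=99: ✓ → 37
jpy_sum = 34 + 93 + 35 + 71 + 61 + 55 + 37 = 386

386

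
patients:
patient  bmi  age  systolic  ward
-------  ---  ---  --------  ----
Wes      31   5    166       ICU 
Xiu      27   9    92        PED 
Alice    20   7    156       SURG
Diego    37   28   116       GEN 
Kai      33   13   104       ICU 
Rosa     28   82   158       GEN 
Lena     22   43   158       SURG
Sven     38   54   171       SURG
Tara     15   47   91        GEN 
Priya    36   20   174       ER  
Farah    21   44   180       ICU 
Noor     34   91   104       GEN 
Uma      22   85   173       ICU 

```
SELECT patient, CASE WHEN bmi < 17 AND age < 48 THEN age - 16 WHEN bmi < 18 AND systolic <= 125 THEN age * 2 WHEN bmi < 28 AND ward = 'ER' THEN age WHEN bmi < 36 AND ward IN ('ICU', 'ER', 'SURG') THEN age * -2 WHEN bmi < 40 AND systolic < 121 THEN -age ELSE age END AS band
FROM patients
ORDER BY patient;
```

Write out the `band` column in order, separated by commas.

-14, -28, -88, -26, -86, -91, 20, 82, 54, 31, -170, -10, -9

patient=Alice: bmi < 36 AND ward IN ('ICU', 'ER', 'SURG') → -14
patient=Diego: bmi < 40 AND systolic < 121 → -28
patient=Farah: bmi < 36 AND ward IN ('ICU', 'ER', 'SURG') → -88
patient=Kai: bmi < 36 AND ward IN ('ICU', 'ER', 'SURG') → -26
patient=Lena: bmi < 36 AND ward IN ('ICU', 'ER', 'SURG') → -86
patient=Noor: bmi < 40 AND systolic < 121 → -91
patient=Priya: ELSE → 20
patient=Rosa: ELSE → 82
patient=Sven: ELSE → 54
patient=Tara: bmi < 17 AND age < 48 → 31
patient=Uma: bmi < 36 AND ward IN ('ICU', 'ER', 'SURG') → -170
patient=Wes: bmi < 36 AND ward IN ('ICU', 'ER', 'SURG') → -10
patient=Xiu: bmi < 40 AND systolic < 121 → -9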